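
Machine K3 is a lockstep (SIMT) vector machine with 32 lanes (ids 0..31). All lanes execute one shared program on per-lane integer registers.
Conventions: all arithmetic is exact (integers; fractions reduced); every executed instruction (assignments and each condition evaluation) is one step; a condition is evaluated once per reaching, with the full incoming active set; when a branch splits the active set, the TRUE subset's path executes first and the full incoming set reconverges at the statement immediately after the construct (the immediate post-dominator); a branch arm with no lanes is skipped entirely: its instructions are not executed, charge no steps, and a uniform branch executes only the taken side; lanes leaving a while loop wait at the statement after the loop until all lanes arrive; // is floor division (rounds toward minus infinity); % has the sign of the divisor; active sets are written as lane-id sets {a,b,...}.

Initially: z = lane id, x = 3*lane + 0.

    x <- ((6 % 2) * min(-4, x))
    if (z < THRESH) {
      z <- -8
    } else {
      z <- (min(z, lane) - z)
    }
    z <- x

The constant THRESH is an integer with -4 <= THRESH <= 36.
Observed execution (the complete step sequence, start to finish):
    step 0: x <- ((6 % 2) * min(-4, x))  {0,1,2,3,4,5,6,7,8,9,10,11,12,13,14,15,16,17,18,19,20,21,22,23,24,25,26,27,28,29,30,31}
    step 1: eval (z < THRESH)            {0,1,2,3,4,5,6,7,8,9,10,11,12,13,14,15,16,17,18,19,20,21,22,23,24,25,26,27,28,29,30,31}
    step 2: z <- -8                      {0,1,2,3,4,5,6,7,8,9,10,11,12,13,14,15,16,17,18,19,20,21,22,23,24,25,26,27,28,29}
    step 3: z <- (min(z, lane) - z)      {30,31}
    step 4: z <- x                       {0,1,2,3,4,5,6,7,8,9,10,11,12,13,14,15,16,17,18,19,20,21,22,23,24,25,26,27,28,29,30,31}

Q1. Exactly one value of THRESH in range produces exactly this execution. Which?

Answer: THRESH = 30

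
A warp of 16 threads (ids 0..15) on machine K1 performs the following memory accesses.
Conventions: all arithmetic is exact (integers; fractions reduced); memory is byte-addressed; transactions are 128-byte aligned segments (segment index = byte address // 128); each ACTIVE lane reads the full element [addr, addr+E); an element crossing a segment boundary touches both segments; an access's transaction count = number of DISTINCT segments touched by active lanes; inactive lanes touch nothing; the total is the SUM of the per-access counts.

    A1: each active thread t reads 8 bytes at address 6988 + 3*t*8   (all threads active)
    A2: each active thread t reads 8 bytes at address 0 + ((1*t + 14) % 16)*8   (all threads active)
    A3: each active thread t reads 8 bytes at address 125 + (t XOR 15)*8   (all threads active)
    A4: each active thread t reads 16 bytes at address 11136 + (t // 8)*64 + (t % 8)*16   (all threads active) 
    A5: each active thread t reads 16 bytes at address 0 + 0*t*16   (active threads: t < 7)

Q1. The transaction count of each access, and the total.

A1: 4 transactions
A2: 1 transaction
A3: 2 transactions
A4: 2 transactions
A5: 1 transaction

Answer: 4,1,2,2,1; total 10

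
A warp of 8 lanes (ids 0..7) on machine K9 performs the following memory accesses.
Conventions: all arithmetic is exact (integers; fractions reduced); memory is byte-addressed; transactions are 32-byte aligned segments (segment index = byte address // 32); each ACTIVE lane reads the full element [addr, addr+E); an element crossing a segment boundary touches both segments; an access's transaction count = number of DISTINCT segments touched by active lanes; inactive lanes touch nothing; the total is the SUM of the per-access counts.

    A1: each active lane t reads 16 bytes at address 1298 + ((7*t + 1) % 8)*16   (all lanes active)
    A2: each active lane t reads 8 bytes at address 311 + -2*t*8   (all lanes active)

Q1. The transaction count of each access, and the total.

A1: 5 transactions
A2: 4 transactions

Answer: 5,4; total 9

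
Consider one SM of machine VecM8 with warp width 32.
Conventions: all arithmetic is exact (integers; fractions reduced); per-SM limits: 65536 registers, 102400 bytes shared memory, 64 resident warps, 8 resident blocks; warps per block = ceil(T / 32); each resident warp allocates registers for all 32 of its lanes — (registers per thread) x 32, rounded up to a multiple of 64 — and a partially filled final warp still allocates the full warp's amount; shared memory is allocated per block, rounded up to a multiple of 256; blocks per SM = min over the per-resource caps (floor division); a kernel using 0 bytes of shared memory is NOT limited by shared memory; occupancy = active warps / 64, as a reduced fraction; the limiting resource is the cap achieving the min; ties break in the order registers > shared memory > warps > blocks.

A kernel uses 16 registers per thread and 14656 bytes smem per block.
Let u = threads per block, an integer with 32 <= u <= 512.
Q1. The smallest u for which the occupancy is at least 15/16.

Answer: u = 289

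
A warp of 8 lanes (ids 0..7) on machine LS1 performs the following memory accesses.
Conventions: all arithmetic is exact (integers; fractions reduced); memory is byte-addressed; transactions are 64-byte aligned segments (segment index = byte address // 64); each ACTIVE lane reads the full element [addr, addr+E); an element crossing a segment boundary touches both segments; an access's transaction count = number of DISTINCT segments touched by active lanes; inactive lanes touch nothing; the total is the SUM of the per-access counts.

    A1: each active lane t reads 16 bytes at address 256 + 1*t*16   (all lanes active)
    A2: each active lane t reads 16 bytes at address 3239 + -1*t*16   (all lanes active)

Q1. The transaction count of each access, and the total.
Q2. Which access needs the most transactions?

A1: 2 transactions
A2: 3 transactions

Answer: 2,3; total 5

Answer: A2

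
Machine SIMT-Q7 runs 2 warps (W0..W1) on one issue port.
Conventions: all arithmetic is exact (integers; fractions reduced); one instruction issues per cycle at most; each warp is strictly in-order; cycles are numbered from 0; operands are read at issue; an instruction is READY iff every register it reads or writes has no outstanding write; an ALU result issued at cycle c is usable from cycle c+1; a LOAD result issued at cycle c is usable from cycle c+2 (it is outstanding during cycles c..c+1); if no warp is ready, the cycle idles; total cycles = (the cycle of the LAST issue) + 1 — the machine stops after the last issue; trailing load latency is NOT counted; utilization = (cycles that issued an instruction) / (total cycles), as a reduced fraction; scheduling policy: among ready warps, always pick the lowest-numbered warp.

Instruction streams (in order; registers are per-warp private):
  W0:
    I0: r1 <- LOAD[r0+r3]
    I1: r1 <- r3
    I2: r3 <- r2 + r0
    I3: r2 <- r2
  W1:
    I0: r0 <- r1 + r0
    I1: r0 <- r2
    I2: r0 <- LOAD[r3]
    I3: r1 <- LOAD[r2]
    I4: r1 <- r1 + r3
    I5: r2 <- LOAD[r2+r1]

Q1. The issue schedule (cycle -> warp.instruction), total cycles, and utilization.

cycle 0: W0.I0
cycle 1: W1.I0
cycle 2: W0.I1
cycle 3: W0.I2
cycle 4: W0.I3
cycle 5: W1.I1
cycle 6: W1.I2
cycle 7: W1.I3
cycle 8: idle
cycle 9: W1.I4
cycle 10: W1.I5

Answer: 11 cycles, utilization 10/11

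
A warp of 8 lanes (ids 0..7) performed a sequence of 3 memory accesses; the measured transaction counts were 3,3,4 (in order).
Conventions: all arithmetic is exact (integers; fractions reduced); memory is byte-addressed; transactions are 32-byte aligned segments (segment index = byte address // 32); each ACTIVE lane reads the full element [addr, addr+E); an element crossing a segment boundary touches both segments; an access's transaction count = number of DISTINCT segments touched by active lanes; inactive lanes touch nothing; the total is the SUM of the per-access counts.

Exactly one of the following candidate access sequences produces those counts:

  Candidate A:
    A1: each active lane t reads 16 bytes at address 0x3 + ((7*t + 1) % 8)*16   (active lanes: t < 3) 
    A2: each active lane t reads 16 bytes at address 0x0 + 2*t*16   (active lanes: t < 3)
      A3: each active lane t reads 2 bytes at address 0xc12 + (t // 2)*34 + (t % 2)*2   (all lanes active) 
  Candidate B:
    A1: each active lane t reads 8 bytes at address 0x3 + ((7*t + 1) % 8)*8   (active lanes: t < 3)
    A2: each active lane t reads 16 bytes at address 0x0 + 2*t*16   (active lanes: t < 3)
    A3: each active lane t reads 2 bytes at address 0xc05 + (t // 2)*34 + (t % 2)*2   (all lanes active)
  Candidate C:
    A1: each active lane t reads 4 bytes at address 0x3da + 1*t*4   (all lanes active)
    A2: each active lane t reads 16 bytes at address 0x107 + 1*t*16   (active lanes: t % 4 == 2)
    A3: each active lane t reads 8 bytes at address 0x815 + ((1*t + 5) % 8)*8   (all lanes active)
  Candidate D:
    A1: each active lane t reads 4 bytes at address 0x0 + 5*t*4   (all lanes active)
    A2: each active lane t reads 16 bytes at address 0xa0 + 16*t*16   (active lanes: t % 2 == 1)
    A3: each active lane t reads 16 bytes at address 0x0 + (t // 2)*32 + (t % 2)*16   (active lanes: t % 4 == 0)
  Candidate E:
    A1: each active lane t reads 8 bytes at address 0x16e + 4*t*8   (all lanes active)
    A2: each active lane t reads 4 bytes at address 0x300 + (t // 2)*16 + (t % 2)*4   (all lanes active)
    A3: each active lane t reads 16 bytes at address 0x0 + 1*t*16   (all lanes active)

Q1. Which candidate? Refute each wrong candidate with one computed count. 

A: A1 gives 4 transactions, not 3
C: A1 gives 2 transactions, not 3
D: A1 gives 5 transactions, not 3
E: A1 gives 8 transactions, not 3
B: all counts match (3,3,4)

Answer: B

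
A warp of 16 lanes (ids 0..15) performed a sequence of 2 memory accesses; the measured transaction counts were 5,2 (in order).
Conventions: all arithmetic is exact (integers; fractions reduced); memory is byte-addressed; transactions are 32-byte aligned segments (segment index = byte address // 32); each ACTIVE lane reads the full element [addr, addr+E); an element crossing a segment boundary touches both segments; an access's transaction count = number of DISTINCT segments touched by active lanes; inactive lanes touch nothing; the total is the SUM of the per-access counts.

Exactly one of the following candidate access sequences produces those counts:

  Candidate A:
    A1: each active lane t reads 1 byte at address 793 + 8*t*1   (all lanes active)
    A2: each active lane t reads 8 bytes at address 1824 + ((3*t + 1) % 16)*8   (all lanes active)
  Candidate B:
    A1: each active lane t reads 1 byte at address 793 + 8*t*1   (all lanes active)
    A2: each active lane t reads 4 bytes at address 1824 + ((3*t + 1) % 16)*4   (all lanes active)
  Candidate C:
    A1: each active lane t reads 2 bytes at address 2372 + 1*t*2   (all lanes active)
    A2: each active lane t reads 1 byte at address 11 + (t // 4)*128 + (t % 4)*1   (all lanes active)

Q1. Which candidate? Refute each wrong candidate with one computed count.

A: A2 gives 4 transactions, not 2
C: A1 gives 2 transactions, not 5
B: all counts match (5,2)

Answer: B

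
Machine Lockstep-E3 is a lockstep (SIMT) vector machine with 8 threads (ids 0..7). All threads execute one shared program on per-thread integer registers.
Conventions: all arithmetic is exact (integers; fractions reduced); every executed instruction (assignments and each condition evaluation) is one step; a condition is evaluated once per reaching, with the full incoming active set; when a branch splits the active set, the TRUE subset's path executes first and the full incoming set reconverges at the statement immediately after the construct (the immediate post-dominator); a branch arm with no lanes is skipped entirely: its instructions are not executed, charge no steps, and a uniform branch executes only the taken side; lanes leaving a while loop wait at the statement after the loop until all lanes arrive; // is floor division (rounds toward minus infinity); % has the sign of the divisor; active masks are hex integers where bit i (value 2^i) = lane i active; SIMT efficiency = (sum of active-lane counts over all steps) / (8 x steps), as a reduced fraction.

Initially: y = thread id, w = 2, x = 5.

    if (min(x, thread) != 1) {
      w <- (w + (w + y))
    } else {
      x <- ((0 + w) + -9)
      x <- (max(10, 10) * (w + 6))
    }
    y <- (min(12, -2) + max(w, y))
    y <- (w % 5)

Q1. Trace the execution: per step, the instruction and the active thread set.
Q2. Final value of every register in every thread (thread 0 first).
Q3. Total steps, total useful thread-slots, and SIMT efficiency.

step 0: eval (min(x, thread) != 1)   0xff
step 1: w <- (w + (w + y))           0xfd
step 2: x <- ((0 + w) + -9)          0x02
step 3: x <- (max(10, 10) * (w + 6)) 0x02
step 4: y <- (min(12, -2) + max(w, y)) 0xff
step 5: y <- (w % 5)                 0xff

Answer: 6 steps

y: 4,2,1,2,3,4,0,1
w: 4,2,6,7,8,9,10,11
x: 5,80,5,5,5,5,5,5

steps = 6; useful = 33; efficiency = 33/48 = 11/16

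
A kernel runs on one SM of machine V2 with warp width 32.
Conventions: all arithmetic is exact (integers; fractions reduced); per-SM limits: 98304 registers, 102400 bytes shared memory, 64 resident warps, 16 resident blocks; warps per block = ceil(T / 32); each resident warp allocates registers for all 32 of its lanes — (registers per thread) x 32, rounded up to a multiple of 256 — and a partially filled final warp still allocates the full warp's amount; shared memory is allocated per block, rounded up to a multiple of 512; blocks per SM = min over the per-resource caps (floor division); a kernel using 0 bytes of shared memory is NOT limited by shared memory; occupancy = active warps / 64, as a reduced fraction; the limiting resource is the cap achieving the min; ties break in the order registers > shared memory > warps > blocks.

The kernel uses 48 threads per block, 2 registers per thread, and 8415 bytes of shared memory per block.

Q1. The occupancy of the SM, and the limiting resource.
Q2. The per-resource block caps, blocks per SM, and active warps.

Answer: occupancy 11/32, limited by shared memory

registers: 192 blocks
shared memory: 11 blocks
warps: 32 blocks
blocks: 16 blocks

Answer: 11 blocks, 22 active warps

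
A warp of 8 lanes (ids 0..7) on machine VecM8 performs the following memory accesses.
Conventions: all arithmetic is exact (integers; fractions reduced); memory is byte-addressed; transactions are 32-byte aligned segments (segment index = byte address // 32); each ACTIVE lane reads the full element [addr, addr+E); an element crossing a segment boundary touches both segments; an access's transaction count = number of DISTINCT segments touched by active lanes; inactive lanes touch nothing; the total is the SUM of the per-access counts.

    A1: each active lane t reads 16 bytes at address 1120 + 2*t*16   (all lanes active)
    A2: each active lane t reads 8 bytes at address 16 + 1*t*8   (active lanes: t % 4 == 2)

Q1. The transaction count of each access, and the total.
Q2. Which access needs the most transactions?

A1: 8 transactions
A2: 2 transactions

Answer: 8,2; total 10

Answer: A1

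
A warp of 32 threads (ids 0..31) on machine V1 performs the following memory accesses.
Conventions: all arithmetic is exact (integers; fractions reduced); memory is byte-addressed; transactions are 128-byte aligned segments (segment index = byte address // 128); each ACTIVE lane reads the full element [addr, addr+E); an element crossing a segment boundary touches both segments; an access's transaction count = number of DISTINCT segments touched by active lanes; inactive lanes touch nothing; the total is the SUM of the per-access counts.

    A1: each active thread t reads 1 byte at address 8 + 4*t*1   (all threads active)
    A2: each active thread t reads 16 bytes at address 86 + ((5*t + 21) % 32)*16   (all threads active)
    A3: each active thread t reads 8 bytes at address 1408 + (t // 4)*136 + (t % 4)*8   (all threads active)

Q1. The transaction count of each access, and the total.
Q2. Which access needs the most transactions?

A1: 2 transactions
A2: 5 transactions
A3: 8 transactions

Answer: 2,5,8; total 15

Answer: A3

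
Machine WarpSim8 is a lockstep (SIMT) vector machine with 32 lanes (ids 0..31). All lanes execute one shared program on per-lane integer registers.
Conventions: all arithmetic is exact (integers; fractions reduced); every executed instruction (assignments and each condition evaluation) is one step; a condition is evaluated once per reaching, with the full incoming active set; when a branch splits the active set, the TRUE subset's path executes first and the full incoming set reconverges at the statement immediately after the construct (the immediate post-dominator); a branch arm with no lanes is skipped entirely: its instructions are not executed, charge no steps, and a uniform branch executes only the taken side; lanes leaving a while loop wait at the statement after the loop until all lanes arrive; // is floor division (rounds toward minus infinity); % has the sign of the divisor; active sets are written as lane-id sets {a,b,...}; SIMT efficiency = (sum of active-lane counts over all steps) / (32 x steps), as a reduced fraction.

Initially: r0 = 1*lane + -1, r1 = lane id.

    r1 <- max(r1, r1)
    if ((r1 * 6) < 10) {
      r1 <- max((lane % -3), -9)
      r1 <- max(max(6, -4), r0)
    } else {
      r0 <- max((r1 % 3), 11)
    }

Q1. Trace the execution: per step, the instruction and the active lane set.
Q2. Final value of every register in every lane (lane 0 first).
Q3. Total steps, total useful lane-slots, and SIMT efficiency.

step 0: r1 <- max(r1, r1)            {0,1,2,3,4,5,6,7,8,9,10,11,12,13,14,15,16,17,18,19,20,21,22,23,24,25,26,27,28,29,30,31}
step 1: eval ((r1 * 6) < 10)         {0,1,2,3,4,5,6,7,8,9,10,11,12,13,14,15,16,17,18,19,20,21,22,23,24,25,26,27,28,29,30,31}
step 2: r1 <- max((lane % -3), -9)   {0,1}
step 3: r1 <- max(max(6, -4), r0)    {0,1}
step 4: r0 <- max((r1 % 3), 11)      {2,3,4,5,6,7,8,9,10,11,12,13,14,15,16,17,18,19,20,21,22,23,24,25,26,27,28,29,30,31}

Answer: 5 steps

r0: -1,0,11,11,11,11,11,11,11,11,11,11,11,11,11,11,11,11,11,11,11,11,11,11,11,11,11,11,11,11,11,11
r1: 6,6,2,3,4,5,6,7,8,9,10,11,12,13,14,15,16,17,18,19,20,21,22,23,24,25,26,27,28,29,30,31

steps = 5; useful = 98; efficiency = 98/160 = 49/80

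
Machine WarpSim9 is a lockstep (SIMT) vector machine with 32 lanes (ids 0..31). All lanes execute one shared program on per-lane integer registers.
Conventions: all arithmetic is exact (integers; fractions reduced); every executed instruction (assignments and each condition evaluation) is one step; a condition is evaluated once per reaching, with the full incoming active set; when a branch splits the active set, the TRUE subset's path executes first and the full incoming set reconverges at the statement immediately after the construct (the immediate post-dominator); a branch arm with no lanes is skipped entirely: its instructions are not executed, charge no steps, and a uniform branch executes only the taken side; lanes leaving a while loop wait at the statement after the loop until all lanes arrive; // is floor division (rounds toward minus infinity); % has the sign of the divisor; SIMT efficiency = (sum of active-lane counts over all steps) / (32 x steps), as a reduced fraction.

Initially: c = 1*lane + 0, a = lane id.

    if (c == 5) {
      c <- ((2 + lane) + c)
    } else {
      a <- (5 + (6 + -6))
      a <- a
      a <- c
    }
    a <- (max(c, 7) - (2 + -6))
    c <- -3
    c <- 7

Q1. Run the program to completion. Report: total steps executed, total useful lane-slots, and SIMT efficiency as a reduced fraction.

Answer: 8 steps, 222 useful, 111/128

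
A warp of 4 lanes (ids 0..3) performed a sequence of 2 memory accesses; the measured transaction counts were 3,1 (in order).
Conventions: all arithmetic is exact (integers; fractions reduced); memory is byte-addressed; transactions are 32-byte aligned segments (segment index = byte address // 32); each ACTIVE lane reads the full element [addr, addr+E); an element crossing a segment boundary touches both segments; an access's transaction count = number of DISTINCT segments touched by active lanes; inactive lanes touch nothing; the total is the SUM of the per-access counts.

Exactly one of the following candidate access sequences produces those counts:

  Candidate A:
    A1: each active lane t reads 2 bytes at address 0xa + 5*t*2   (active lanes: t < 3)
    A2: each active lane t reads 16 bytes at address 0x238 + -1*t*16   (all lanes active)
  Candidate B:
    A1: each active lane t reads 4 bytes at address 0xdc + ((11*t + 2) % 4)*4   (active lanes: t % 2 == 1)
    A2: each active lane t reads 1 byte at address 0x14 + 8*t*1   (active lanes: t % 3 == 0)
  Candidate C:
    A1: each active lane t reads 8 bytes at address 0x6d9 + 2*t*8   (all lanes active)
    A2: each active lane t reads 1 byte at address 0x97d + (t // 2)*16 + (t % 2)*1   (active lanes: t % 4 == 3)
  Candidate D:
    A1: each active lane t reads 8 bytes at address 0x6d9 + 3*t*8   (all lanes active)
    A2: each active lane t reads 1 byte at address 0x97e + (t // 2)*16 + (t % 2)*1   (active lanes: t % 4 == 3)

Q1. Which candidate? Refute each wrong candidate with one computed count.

A: A1 gives 1 transaction, not 3
B: A1 gives 1 transaction, not 3
D: A1 gives 4 transactions, not 3
C: all counts match (3,1)

Answer: C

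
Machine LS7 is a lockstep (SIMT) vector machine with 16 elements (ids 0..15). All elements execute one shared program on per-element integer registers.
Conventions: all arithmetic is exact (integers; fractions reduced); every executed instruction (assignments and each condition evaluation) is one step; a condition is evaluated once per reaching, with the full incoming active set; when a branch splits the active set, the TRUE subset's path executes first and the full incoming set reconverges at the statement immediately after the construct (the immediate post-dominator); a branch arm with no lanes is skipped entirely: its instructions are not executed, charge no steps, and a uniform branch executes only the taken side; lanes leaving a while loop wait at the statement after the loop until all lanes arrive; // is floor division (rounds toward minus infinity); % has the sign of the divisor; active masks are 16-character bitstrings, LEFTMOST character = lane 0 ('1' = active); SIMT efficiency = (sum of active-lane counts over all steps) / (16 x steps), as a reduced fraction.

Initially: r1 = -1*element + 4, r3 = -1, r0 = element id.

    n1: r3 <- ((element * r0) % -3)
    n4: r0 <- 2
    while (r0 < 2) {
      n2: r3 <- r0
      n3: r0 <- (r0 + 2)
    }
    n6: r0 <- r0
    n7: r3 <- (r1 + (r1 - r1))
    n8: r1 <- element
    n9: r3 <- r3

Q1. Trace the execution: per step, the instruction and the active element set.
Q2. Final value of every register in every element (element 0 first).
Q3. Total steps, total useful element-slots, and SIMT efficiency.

step 0: r3 <- ((element * r0) % -3)  1111111111111111
step 1: r0 <- 2                      1111111111111111
step 2: eval (r0 < 2)                1111111111111111
step 3: r0 <- r0                     1111111111111111
step 4: r3 <- (r1 + (r1 - r1))       1111111111111111
step 5: r1 <- element                1111111111111111
step 6: r3 <- r3                     1111111111111111

Answer: 7 steps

r1: 0,1,2,3,4,5,6,7,8,9,10,11,12,13,14,15
r3: 4,3,2,1,0,-1,-2,-3,-4,-5,-6,-7,-8,-9,-10,-11
r0: 2,2,2,2,2,2,2,2,2,2,2,2,2,2,2,2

steps = 7; useful = 112; efficiency = 112/112 = 1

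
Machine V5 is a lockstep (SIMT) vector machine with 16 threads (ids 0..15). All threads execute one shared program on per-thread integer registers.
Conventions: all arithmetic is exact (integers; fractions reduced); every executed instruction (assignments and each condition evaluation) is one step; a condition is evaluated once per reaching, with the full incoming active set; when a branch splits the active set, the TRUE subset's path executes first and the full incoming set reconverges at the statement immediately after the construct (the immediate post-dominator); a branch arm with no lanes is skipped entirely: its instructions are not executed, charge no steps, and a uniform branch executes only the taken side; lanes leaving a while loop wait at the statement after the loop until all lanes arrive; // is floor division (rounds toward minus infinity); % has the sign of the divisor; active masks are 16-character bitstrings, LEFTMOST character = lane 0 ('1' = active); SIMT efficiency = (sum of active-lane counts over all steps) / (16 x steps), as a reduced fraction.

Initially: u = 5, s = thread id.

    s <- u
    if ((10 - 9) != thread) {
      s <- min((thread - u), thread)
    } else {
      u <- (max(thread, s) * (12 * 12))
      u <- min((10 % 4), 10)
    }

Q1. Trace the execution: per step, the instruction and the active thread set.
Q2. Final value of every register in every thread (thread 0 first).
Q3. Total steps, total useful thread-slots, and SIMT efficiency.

step 0: s <- u                       1111111111111111
step 1: eval ((10 - 9) != thread)    1111111111111111
step 2: s <- min((thread - u), thread) 1011111111111111
step 3: u <- (max(thread, s) * (12 * 12)) 0100000000000000
step 4: u <- min((10 % 4), 10)       0100000000000000

Answer: 5 steps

u: 5,2,5,5,5,5,5,5,5,5,5,5,5,5,5,5
s: -5,5,-3,-2,-1,0,1,2,3,4,5,6,7,8,9,10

steps = 5; useful = 49; efficiency = 49/80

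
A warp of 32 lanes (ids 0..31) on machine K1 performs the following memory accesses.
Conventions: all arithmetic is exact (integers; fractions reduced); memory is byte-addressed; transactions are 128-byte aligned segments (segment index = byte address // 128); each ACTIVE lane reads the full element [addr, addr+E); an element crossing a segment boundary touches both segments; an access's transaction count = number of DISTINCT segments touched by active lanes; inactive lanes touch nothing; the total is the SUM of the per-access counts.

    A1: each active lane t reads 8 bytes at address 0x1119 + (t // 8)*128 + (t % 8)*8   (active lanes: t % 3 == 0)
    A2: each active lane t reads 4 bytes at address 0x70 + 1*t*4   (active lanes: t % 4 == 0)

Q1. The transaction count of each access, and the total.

A1: 4 transactions
A2: 2 transactions

Answer: 4,2; total 6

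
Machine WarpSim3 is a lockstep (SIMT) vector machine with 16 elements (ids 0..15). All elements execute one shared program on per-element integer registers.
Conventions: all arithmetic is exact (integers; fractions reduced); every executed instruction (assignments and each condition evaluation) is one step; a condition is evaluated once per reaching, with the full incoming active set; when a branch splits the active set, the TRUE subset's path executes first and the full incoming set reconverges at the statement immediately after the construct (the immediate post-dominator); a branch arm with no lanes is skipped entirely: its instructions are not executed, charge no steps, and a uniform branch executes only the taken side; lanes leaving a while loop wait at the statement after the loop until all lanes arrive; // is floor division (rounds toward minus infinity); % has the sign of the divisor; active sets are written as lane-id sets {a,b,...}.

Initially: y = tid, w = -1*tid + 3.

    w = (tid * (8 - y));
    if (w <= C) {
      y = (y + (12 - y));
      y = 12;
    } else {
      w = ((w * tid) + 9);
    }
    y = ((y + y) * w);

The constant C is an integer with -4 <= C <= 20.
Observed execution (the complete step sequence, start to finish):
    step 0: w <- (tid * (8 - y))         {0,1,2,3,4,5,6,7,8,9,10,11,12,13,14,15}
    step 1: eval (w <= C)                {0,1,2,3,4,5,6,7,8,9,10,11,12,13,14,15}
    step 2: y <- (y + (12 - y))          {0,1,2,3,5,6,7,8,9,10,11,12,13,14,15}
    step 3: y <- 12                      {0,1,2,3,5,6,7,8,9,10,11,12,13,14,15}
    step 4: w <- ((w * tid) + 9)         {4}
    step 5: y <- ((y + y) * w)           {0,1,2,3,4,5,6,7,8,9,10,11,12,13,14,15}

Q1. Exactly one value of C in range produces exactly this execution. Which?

Answer: C = 15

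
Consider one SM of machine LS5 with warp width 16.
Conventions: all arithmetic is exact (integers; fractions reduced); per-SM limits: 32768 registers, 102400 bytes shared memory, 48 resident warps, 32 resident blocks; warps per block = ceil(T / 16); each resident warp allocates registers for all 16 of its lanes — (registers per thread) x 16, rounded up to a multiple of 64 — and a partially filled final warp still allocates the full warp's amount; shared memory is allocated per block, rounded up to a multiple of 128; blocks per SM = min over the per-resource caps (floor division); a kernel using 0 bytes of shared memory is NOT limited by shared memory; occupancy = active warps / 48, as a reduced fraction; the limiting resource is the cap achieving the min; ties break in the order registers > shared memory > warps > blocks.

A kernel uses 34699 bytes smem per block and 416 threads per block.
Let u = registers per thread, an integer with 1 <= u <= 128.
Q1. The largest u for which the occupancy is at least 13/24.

Answer: u = 76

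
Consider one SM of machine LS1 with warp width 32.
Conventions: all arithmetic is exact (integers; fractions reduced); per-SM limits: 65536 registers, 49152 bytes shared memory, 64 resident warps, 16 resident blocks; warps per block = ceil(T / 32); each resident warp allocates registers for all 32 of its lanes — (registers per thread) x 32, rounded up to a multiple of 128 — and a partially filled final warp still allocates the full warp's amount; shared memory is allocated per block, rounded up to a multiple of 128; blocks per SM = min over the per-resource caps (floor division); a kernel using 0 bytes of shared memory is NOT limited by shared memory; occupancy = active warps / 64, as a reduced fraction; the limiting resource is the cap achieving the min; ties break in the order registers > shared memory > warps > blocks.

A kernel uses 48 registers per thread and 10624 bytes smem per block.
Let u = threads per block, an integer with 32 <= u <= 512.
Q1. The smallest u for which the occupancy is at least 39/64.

Answer: u = 289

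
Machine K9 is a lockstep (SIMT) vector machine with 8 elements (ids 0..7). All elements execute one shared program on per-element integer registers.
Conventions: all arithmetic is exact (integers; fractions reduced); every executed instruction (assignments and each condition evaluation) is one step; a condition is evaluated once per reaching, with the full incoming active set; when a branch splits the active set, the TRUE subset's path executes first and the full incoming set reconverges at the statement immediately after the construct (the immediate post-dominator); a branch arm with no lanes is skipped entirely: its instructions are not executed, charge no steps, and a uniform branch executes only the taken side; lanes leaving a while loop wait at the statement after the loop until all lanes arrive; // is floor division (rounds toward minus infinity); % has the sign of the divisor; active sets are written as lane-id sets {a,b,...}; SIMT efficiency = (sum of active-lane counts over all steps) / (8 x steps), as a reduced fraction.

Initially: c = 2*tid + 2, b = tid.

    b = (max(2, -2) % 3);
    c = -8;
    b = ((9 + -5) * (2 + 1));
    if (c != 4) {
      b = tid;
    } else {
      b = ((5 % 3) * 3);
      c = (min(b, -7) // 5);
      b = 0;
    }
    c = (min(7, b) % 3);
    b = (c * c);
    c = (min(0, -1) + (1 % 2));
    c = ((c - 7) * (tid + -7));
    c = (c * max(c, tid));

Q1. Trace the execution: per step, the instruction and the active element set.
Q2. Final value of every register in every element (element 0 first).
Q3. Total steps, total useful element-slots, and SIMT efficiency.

step 0: b <- (max(2, -2) % 3)        {0,1,2,3,4,5,6,7}
step 1: c <- -8                      {0,1,2,3,4,5,6,7}
step 2: b <- ((9 + -5) * (2 + 1))    {0,1,2,3,4,5,6,7}
step 3: eval (c != 4)                {0,1,2,3,4,5,6,7}
step 4: b <- tid                     {0,1,2,3,4,5,6,7}
step 5: c <- (min(7, b) % 3)         {0,1,2,3,4,5,6,7}
step 6: b <- (c * c)                 {0,1,2,3,4,5,6,7}
step 7: c <- (min(0, -1) + (1 % 2))  {0,1,2,3,4,5,6,7}
step 8: c <- ((c - 7) * (tid + -7))  {0,1,2,3,4,5,6,7}
step 9: c <- (c * max(c, tid))       {0,1,2,3,4,5,6,7}

Answer: 10 steps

c: 2401,1764,1225,784,441,196,49,0
b: 0,1,4,0,1,4,0,1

steps = 10; useful = 80; efficiency = 80/80 = 1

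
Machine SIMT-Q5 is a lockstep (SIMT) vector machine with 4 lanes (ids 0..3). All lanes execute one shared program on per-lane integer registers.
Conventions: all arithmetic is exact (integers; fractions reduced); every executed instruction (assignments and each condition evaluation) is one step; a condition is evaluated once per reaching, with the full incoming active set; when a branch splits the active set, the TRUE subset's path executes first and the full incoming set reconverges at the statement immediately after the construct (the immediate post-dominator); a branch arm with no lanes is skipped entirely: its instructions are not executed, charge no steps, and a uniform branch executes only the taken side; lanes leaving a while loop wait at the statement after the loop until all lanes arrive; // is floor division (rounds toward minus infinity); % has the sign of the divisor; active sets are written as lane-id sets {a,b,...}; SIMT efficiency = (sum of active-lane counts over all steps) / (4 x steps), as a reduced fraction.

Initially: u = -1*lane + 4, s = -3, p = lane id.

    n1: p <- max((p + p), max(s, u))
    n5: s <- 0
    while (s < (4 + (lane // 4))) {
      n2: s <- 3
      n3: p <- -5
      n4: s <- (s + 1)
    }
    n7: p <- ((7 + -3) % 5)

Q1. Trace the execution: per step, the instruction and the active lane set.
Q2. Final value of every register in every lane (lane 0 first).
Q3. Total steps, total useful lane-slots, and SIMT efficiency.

step 0: p <- max((p + p), max(s, u)) {0,1,2,3}
step 1: s <- 0                       {0,1,2,3}
step 2: eval (s < (4 + (lane // 4))) {0,1,2,3}
step 3: s <- 3                       {0,1,2,3}
step 4: p <- -5                      {0,1,2,3}
step 5: s <- (s + 1)                 {0,1,2,3}
step 6: eval (s < (4 + (lane // 4))) {0,1,2,3}
step 7: p <- ((7 + -3) % 5)          {0,1,2,3}

Answer: 8 steps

u: 4,3,2,1
s: 4,4,4,4
p: 4,4,4,4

steps = 8; useful = 32; efficiency = 32/32 = 1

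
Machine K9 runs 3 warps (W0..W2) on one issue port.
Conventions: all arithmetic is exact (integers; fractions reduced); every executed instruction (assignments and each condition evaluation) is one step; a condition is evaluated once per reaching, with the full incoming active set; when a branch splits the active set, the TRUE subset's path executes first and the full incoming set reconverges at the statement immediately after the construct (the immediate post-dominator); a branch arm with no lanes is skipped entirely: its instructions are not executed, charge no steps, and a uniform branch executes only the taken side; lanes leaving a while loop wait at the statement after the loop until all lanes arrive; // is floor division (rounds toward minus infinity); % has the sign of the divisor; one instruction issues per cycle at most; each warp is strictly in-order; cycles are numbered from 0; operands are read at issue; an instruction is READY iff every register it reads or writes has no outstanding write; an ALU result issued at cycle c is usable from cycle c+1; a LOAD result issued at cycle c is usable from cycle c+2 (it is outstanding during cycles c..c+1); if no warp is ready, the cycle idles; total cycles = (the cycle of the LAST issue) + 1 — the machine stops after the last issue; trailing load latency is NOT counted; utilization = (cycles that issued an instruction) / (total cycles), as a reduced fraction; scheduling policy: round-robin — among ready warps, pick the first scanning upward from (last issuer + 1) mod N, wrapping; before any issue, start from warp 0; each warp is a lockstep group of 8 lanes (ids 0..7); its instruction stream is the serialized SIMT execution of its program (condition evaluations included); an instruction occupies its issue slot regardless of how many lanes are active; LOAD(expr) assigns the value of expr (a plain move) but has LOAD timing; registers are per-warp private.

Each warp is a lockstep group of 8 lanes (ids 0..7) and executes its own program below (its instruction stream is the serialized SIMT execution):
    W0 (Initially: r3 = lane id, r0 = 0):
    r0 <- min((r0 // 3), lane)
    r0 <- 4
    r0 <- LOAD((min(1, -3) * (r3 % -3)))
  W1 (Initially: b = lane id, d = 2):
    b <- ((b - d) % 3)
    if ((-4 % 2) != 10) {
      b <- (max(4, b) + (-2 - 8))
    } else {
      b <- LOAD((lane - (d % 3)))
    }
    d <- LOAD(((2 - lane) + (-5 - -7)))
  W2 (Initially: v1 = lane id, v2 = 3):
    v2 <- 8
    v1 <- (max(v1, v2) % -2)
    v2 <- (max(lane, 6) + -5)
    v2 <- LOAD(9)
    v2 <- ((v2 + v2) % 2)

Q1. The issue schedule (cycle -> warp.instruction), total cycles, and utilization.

cycle 0: W0.I0
cycle 1: W1.I0
cycle 2: W2.I0
cycle 3: W0.I1
cycle 4: W1.I1
cycle 5: W2.I1
cycle 6: W0.I2
cycle 7: W1.I2
cycle 8: W2.I2
cycle 9: W1.I3
cycle 10: W2.I3
cycle 11: idle
cycle 12: W2.I4

Answer: 13 cycles, utilization 12/13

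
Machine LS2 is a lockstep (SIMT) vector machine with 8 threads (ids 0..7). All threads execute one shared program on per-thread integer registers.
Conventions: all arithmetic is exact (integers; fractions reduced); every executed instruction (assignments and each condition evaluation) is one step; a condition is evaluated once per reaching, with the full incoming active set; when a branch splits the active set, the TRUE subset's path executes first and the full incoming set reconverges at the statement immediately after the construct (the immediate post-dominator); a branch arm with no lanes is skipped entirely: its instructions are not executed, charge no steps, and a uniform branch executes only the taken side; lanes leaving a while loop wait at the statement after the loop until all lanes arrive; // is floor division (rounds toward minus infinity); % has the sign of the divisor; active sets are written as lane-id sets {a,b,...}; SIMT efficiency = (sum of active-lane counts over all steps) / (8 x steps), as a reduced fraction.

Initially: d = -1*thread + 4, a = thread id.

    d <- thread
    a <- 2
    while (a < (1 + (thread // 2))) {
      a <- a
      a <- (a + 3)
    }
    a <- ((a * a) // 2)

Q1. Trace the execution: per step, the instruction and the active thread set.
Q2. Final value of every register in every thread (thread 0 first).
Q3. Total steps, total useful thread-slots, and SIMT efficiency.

step 0: d <- thread                  {0,1,2,3,4,5,6,7}
step 1: a <- 2                       {0,1,2,3,4,5,6,7}
step 2: eval (a < (1 + (thread // 2))) {0,1,2,3,4,5,6,7}
step 3: a <- a                       {4,5,6,7}
step 4: a <- (a + 3)                 {4,5,6,7}
step 5: eval (a < (1 + (thread // 2))) {4,5,6,7}
step 6: a <- ((a * a) // 2)          {0,1,2,3,4,5,6,7}

Answer: 7 steps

d: 0,1,2,3,4,5,6,7
a: 2,2,2,2,12,12,12,12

steps = 7; useful = 44; efficiency = 44/56 = 11/14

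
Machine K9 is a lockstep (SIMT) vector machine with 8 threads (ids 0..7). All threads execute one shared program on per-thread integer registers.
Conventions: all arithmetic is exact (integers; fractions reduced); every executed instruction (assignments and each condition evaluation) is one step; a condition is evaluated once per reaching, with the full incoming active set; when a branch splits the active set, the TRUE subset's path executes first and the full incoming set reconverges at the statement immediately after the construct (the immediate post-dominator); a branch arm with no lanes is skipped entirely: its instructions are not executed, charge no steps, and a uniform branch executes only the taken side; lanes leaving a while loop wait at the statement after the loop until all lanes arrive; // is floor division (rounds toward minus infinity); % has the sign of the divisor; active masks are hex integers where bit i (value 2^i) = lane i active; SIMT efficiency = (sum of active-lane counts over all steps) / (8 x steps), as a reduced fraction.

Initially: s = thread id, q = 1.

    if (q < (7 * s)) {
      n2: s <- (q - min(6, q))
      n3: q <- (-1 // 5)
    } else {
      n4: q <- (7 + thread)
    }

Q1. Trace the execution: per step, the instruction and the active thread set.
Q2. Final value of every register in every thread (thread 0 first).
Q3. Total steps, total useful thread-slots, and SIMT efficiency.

step 0: eval (q < (7 * s))           0xff
step 1: s <- (q - min(6, q))         0xfe
step 2: q <- (-1 // 5)               0xfe
step 3: q <- (7 + thread)            0x01

Answer: 4 steps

s: 0,0,0,0,0,0,0,0
q: 7,-1,-1,-1,-1,-1,-1,-1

steps = 4; useful = 23; efficiency = 23/32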